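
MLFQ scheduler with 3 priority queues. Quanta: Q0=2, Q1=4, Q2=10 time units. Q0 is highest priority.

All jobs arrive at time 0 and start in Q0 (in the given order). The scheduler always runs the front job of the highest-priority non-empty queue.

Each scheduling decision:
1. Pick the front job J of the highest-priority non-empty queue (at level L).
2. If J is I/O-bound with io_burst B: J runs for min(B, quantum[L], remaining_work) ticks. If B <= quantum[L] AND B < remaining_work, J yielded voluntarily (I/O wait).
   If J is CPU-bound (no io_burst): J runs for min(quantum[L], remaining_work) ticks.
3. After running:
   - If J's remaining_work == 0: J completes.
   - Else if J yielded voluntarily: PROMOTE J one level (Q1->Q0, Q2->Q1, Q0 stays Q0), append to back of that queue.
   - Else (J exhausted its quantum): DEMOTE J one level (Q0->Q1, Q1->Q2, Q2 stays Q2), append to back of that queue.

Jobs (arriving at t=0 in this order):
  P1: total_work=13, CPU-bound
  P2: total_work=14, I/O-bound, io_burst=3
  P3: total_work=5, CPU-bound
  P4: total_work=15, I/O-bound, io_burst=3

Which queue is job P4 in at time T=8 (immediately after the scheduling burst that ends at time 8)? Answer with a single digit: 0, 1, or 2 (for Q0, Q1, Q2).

t=0-2: P1@Q0 runs 2, rem=11, quantum used, demote→Q1. Q0=[P2,P3,P4] Q1=[P1] Q2=[]
t=2-4: P2@Q0 runs 2, rem=12, quantum used, demote→Q1. Q0=[P3,P4] Q1=[P1,P2] Q2=[]
t=4-6: P3@Q0 runs 2, rem=3, quantum used, demote→Q1. Q0=[P4] Q1=[P1,P2,P3] Q2=[]
t=6-8: P4@Q0 runs 2, rem=13, quantum used, demote→Q1. Q0=[] Q1=[P1,P2,P3,P4] Q2=[]
t=8-12: P1@Q1 runs 4, rem=7, quantum used, demote→Q2. Q0=[] Q1=[P2,P3,P4] Q2=[P1]
t=12-15: P2@Q1 runs 3, rem=9, I/O yield, promote→Q0. Q0=[P2] Q1=[P3,P4] Q2=[P1]
t=15-17: P2@Q0 runs 2, rem=7, quantum used, demote→Q1. Q0=[] Q1=[P3,P4,P2] Q2=[P1]
t=17-20: P3@Q1 runs 3, rem=0, completes. Q0=[] Q1=[P4,P2] Q2=[P1]
t=20-23: P4@Q1 runs 3, rem=10, I/O yield, promote→Q0. Q0=[P4] Q1=[P2] Q2=[P1]
t=23-25: P4@Q0 runs 2, rem=8, quantum used, demote→Q1. Q0=[] Q1=[P2,P4] Q2=[P1]
t=25-28: P2@Q1 runs 3, rem=4, I/O yield, promote→Q0. Q0=[P2] Q1=[P4] Q2=[P1]
t=28-30: P2@Q0 runs 2, rem=2, quantum used, demote→Q1. Q0=[] Q1=[P4,P2] Q2=[P1]
t=30-33: P4@Q1 runs 3, rem=5, I/O yield, promote→Q0. Q0=[P4] Q1=[P2] Q2=[P1]
t=33-35: P4@Q0 runs 2, rem=3, quantum used, demote→Q1. Q0=[] Q1=[P2,P4] Q2=[P1]
t=35-37: P2@Q1 runs 2, rem=0, completes. Q0=[] Q1=[P4] Q2=[P1]
t=37-40: P4@Q1 runs 3, rem=0, completes. Q0=[] Q1=[] Q2=[P1]
t=40-47: P1@Q2 runs 7, rem=0, completes. Q0=[] Q1=[] Q2=[]

Answer: 1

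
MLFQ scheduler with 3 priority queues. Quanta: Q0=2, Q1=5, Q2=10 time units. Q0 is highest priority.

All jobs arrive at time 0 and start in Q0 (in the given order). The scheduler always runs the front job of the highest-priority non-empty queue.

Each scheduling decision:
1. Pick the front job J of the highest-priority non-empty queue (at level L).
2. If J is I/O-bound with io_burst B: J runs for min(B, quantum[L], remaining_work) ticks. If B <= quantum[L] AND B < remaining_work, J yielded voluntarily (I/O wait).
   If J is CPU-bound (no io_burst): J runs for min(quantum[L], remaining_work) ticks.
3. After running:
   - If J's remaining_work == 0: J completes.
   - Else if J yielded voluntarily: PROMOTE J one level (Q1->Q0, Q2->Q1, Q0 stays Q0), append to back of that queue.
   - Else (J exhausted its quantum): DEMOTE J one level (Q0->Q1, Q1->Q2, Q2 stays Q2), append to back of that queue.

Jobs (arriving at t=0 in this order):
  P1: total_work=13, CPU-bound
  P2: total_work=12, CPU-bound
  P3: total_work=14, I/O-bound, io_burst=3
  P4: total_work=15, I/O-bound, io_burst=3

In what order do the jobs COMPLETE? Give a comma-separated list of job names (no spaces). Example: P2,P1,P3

Answer: P3,P4,P1,P2

Derivation:
t=0-2: P1@Q0 runs 2, rem=11, quantum used, demote→Q1. Q0=[P2,P3,P4] Q1=[P1] Q2=[]
t=2-4: P2@Q0 runs 2, rem=10, quantum used, demote→Q1. Q0=[P3,P4] Q1=[P1,P2] Q2=[]
t=4-6: P3@Q0 runs 2, rem=12, quantum used, demote→Q1. Q0=[P4] Q1=[P1,P2,P3] Q2=[]
t=6-8: P4@Q0 runs 2, rem=13, quantum used, demote→Q1. Q0=[] Q1=[P1,P2,P3,P4] Q2=[]
t=8-13: P1@Q1 runs 5, rem=6, quantum used, demote→Q2. Q0=[] Q1=[P2,P3,P4] Q2=[P1]
t=13-18: P2@Q1 runs 5, rem=5, quantum used, demote→Q2. Q0=[] Q1=[P3,P4] Q2=[P1,P2]
t=18-21: P3@Q1 runs 3, rem=9, I/O yield, promote→Q0. Q0=[P3] Q1=[P4] Q2=[P1,P2]
t=21-23: P3@Q0 runs 2, rem=7, quantum used, demote→Q1. Q0=[] Q1=[P4,P3] Q2=[P1,P2]
t=23-26: P4@Q1 runs 3, rem=10, I/O yield, promote→Q0. Q0=[P4] Q1=[P3] Q2=[P1,P2]
t=26-28: P4@Q0 runs 2, rem=8, quantum used, demote→Q1. Q0=[] Q1=[P3,P4] Q2=[P1,P2]
t=28-31: P3@Q1 runs 3, rem=4, I/O yield, promote→Q0. Q0=[P3] Q1=[P4] Q2=[P1,P2]
t=31-33: P3@Q0 runs 2, rem=2, quantum used, demote→Q1. Q0=[] Q1=[P4,P3] Q2=[P1,P2]
t=33-36: P4@Q1 runs 3, rem=5, I/O yield, promote→Q0. Q0=[P4] Q1=[P3] Q2=[P1,P2]
t=36-38: P4@Q0 runs 2, rem=3, quantum used, demote→Q1. Q0=[] Q1=[P3,P4] Q2=[P1,P2]
t=38-40: P3@Q1 runs 2, rem=0, completes. Q0=[] Q1=[P4] Q2=[P1,P2]
t=40-43: P4@Q1 runs 3, rem=0, completes. Q0=[] Q1=[] Q2=[P1,P2]
t=43-49: P1@Q2 runs 6, rem=0, completes. Q0=[] Q1=[] Q2=[P2]
t=49-54: P2@Q2 runs 5, rem=0, completes. Q0=[] Q1=[] Q2=[]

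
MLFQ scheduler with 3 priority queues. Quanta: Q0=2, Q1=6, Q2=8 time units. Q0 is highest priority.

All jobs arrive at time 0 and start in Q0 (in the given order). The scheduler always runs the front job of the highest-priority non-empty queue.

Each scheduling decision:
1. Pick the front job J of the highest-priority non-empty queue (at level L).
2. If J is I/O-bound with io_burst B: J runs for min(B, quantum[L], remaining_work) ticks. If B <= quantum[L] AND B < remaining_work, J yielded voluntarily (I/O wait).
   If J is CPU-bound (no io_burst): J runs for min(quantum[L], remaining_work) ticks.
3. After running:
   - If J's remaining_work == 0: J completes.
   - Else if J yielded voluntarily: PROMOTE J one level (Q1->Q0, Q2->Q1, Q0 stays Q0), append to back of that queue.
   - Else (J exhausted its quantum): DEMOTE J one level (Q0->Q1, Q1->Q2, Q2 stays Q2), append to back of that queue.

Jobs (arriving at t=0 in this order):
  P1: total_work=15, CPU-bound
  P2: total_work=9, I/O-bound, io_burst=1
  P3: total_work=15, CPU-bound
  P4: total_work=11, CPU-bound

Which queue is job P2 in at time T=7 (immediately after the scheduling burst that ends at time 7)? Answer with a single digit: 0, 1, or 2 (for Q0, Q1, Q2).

Answer: 0

Derivation:
t=0-2: P1@Q0 runs 2, rem=13, quantum used, demote→Q1. Q0=[P2,P3,P4] Q1=[P1] Q2=[]
t=2-3: P2@Q0 runs 1, rem=8, I/O yield, promote→Q0. Q0=[P3,P4,P2] Q1=[P1] Q2=[]
t=3-5: P3@Q0 runs 2, rem=13, quantum used, demote→Q1. Q0=[P4,P2] Q1=[P1,P3] Q2=[]
t=5-7: P4@Q0 runs 2, rem=9, quantum used, demote→Q1. Q0=[P2] Q1=[P1,P3,P4] Q2=[]
t=7-8: P2@Q0 runs 1, rem=7, I/O yield, promote→Q0. Q0=[P2] Q1=[P1,P3,P4] Q2=[]
t=8-9: P2@Q0 runs 1, rem=6, I/O yield, promote→Q0. Q0=[P2] Q1=[P1,P3,P4] Q2=[]
t=9-10: P2@Q0 runs 1, rem=5, I/O yield, promote→Q0. Q0=[P2] Q1=[P1,P3,P4] Q2=[]
t=10-11: P2@Q0 runs 1, rem=4, I/O yield, promote→Q0. Q0=[P2] Q1=[P1,P3,P4] Q2=[]
t=11-12: P2@Q0 runs 1, rem=3, I/O yield, promote→Q0. Q0=[P2] Q1=[P1,P3,P4] Q2=[]
t=12-13: P2@Q0 runs 1, rem=2, I/O yield, promote→Q0. Q0=[P2] Q1=[P1,P3,P4] Q2=[]
t=13-14: P2@Q0 runs 1, rem=1, I/O yield, promote→Q0. Q0=[P2] Q1=[P1,P3,P4] Q2=[]
t=14-15: P2@Q0 runs 1, rem=0, completes. Q0=[] Q1=[P1,P3,P4] Q2=[]
t=15-21: P1@Q1 runs 6, rem=7, quantum used, demote→Q2. Q0=[] Q1=[P3,P4] Q2=[P1]
t=21-27: P3@Q1 runs 6, rem=7, quantum used, demote→Q2. Q0=[] Q1=[P4] Q2=[P1,P3]
t=27-33: P4@Q1 runs 6, rem=3, quantum used, demote→Q2. Q0=[] Q1=[] Q2=[P1,P3,P4]
t=33-40: P1@Q2 runs 7, rem=0, completes. Q0=[] Q1=[] Q2=[P3,P4]
t=40-47: P3@Q2 runs 7, rem=0, completes. Q0=[] Q1=[] Q2=[P4]
t=47-50: P4@Q2 runs 3, rem=0, completes. Q0=[] Q1=[] Q2=[]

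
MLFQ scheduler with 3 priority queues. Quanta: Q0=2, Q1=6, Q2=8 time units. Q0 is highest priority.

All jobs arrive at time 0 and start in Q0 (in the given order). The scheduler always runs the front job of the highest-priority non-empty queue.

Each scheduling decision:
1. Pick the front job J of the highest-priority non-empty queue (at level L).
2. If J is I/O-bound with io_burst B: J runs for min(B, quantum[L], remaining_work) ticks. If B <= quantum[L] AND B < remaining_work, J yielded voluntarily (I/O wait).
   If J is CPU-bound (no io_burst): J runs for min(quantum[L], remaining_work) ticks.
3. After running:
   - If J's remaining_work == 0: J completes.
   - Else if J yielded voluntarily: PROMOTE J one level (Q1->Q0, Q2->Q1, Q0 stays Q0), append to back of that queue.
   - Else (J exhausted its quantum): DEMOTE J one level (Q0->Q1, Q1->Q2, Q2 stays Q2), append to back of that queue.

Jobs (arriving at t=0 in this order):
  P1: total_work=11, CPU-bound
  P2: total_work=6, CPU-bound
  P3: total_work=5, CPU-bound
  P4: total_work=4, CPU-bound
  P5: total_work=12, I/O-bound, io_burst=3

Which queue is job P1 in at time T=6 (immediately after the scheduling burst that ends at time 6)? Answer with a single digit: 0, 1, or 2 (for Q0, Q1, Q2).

t=0-2: P1@Q0 runs 2, rem=9, quantum used, demote→Q1. Q0=[P2,P3,P4,P5] Q1=[P1] Q2=[]
t=2-4: P2@Q0 runs 2, rem=4, quantum used, demote→Q1. Q0=[P3,P4,P5] Q1=[P1,P2] Q2=[]
t=4-6: P3@Q0 runs 2, rem=3, quantum used, demote→Q1. Q0=[P4,P5] Q1=[P1,P2,P3] Q2=[]
t=6-8: P4@Q0 runs 2, rem=2, quantum used, demote→Q1. Q0=[P5] Q1=[P1,P2,P3,P4] Q2=[]
t=8-10: P5@Q0 runs 2, rem=10, quantum used, demote→Q1. Q0=[] Q1=[P1,P2,P3,P4,P5] Q2=[]
t=10-16: P1@Q1 runs 6, rem=3, quantum used, demote→Q2. Q0=[] Q1=[P2,P3,P4,P5] Q2=[P1]
t=16-20: P2@Q1 runs 4, rem=0, completes. Q0=[] Q1=[P3,P4,P5] Q2=[P1]
t=20-23: P3@Q1 runs 3, rem=0, completes. Q0=[] Q1=[P4,P5] Q2=[P1]
t=23-25: P4@Q1 runs 2, rem=0, completes. Q0=[] Q1=[P5] Q2=[P1]
t=25-28: P5@Q1 runs 3, rem=7, I/O yield, promote→Q0. Q0=[P5] Q1=[] Q2=[P1]
t=28-30: P5@Q0 runs 2, rem=5, quantum used, demote→Q1. Q0=[] Q1=[P5] Q2=[P1]
t=30-33: P5@Q1 runs 3, rem=2, I/O yield, promote→Q0. Q0=[P5] Q1=[] Q2=[P1]
t=33-35: P5@Q0 runs 2, rem=0, completes. Q0=[] Q1=[] Q2=[P1]
t=35-38: P1@Q2 runs 3, rem=0, completes. Q0=[] Q1=[] Q2=[]

Answer: 1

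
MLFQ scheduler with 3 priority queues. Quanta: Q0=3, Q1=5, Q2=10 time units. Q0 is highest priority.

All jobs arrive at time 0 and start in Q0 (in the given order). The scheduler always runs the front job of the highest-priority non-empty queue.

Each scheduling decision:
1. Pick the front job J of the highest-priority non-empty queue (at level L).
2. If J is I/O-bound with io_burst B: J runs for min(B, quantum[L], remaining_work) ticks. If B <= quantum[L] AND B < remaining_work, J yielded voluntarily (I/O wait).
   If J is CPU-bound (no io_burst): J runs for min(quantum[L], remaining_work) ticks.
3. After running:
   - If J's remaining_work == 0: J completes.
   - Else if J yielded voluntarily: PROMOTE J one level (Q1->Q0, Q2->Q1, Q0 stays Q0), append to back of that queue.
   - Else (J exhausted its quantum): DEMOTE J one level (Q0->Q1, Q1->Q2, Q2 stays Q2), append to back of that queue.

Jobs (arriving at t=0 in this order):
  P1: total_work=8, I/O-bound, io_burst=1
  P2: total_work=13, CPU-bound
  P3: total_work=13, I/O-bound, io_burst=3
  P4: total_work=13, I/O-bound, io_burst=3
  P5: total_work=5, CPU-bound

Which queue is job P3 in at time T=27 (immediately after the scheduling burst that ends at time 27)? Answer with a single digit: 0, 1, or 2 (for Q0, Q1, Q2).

t=0-1: P1@Q0 runs 1, rem=7, I/O yield, promote→Q0. Q0=[P2,P3,P4,P5,P1] Q1=[] Q2=[]
t=1-4: P2@Q0 runs 3, rem=10, quantum used, demote→Q1. Q0=[P3,P4,P5,P1] Q1=[P2] Q2=[]
t=4-7: P3@Q0 runs 3, rem=10, I/O yield, promote→Q0. Q0=[P4,P5,P1,P3] Q1=[P2] Q2=[]
t=7-10: P4@Q0 runs 3, rem=10, I/O yield, promote→Q0. Q0=[P5,P1,P3,P4] Q1=[P2] Q2=[]
t=10-13: P5@Q0 runs 3, rem=2, quantum used, demote→Q1. Q0=[P1,P3,P4] Q1=[P2,P5] Q2=[]
t=13-14: P1@Q0 runs 1, rem=6, I/O yield, promote→Q0. Q0=[P3,P4,P1] Q1=[P2,P5] Q2=[]
t=14-17: P3@Q0 runs 3, rem=7, I/O yield, promote→Q0. Q0=[P4,P1,P3] Q1=[P2,P5] Q2=[]
t=17-20: P4@Q0 runs 3, rem=7, I/O yield, promote→Q0. Q0=[P1,P3,P4] Q1=[P2,P5] Q2=[]
t=20-21: P1@Q0 runs 1, rem=5, I/O yield, promote→Q0. Q0=[P3,P4,P1] Q1=[P2,P5] Q2=[]
t=21-24: P3@Q0 runs 3, rem=4, I/O yield, promote→Q0. Q0=[P4,P1,P3] Q1=[P2,P5] Q2=[]
t=24-27: P4@Q0 runs 3, rem=4, I/O yield, promote→Q0. Q0=[P1,P3,P4] Q1=[P2,P5] Q2=[]
t=27-28: P1@Q0 runs 1, rem=4, I/O yield, promote→Q0. Q0=[P3,P4,P1] Q1=[P2,P5] Q2=[]
t=28-31: P3@Q0 runs 3, rem=1, I/O yield, promote→Q0. Q0=[P4,P1,P3] Q1=[P2,P5] Q2=[]
t=31-34: P4@Q0 runs 3, rem=1, I/O yield, promote→Q0. Q0=[P1,P3,P4] Q1=[P2,P5] Q2=[]
t=34-35: P1@Q0 runs 1, rem=3, I/O yield, promote→Q0. Q0=[P3,P4,P1] Q1=[P2,P5] Q2=[]
t=35-36: P3@Q0 runs 1, rem=0, completes. Q0=[P4,P1] Q1=[P2,P5] Q2=[]
t=36-37: P4@Q0 runs 1, rem=0, completes. Q0=[P1] Q1=[P2,P5] Q2=[]
t=37-38: P1@Q0 runs 1, rem=2, I/O yield, promote→Q0. Q0=[P1] Q1=[P2,P5] Q2=[]
t=38-39: P1@Q0 runs 1, rem=1, I/O yield, promote→Q0. Q0=[P1] Q1=[P2,P5] Q2=[]
t=39-40: P1@Q0 runs 1, rem=0, completes. Q0=[] Q1=[P2,P5] Q2=[]
t=40-45: P2@Q1 runs 5, rem=5, quantum used, demote→Q2. Q0=[] Q1=[P5] Q2=[P2]
t=45-47: P5@Q1 runs 2, rem=0, completes. Q0=[] Q1=[] Q2=[P2]
t=47-52: P2@Q2 runs 5, rem=0, completes. Q0=[] Q1=[] Q2=[]

Answer: 0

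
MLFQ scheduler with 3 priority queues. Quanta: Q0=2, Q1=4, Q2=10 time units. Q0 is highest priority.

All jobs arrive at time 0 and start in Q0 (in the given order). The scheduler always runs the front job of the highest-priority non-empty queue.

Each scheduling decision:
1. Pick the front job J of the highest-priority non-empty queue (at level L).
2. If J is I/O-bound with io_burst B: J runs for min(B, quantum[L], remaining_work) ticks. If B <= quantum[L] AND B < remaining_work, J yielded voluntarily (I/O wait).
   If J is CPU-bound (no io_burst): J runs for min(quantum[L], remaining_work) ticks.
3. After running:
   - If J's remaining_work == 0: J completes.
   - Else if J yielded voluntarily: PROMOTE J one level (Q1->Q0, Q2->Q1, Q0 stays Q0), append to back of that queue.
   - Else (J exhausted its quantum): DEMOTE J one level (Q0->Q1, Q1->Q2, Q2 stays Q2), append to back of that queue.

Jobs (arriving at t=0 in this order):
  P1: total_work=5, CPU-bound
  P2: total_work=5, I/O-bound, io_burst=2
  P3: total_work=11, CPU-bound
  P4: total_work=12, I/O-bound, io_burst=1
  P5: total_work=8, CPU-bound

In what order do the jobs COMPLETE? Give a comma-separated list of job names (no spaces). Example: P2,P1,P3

Answer: P2,P4,P1,P3,P5

Derivation:
t=0-2: P1@Q0 runs 2, rem=3, quantum used, demote→Q1. Q0=[P2,P3,P4,P5] Q1=[P1] Q2=[]
t=2-4: P2@Q0 runs 2, rem=3, I/O yield, promote→Q0. Q0=[P3,P4,P5,P2] Q1=[P1] Q2=[]
t=4-6: P3@Q0 runs 2, rem=9, quantum used, demote→Q1. Q0=[P4,P5,P2] Q1=[P1,P3] Q2=[]
t=6-7: P4@Q0 runs 1, rem=11, I/O yield, promote→Q0. Q0=[P5,P2,P4] Q1=[P1,P3] Q2=[]
t=7-9: P5@Q0 runs 2, rem=6, quantum used, demote→Q1. Q0=[P2,P4] Q1=[P1,P3,P5] Q2=[]
t=9-11: P2@Q0 runs 2, rem=1, I/O yield, promote→Q0. Q0=[P4,P2] Q1=[P1,P3,P5] Q2=[]
t=11-12: P4@Q0 runs 1, rem=10, I/O yield, promote→Q0. Q0=[P2,P4] Q1=[P1,P3,P5] Q2=[]
t=12-13: P2@Q0 runs 1, rem=0, completes. Q0=[P4] Q1=[P1,P3,P5] Q2=[]
t=13-14: P4@Q0 runs 1, rem=9, I/O yield, promote→Q0. Q0=[P4] Q1=[P1,P3,P5] Q2=[]
t=14-15: P4@Q0 runs 1, rem=8, I/O yield, promote→Q0. Q0=[P4] Q1=[P1,P3,P5] Q2=[]
t=15-16: P4@Q0 runs 1, rem=7, I/O yield, promote→Q0. Q0=[P4] Q1=[P1,P3,P5] Q2=[]
t=16-17: P4@Q0 runs 1, rem=6, I/O yield, promote→Q0. Q0=[P4] Q1=[P1,P3,P5] Q2=[]
t=17-18: P4@Q0 runs 1, rem=5, I/O yield, promote→Q0. Q0=[P4] Q1=[P1,P3,P5] Q2=[]
t=18-19: P4@Q0 runs 1, rem=4, I/O yield, promote→Q0. Q0=[P4] Q1=[P1,P3,P5] Q2=[]
t=19-20: P4@Q0 runs 1, rem=3, I/O yield, promote→Q0. Q0=[P4] Q1=[P1,P3,P5] Q2=[]
t=20-21: P4@Q0 runs 1, rem=2, I/O yield, promote→Q0. Q0=[P4] Q1=[P1,P3,P5] Q2=[]
t=21-22: P4@Q0 runs 1, rem=1, I/O yield, promote→Q0. Q0=[P4] Q1=[P1,P3,P5] Q2=[]
t=22-23: P4@Q0 runs 1, rem=0, completes. Q0=[] Q1=[P1,P3,P5] Q2=[]
t=23-26: P1@Q1 runs 3, rem=0, completes. Q0=[] Q1=[P3,P5] Q2=[]
t=26-30: P3@Q1 runs 4, rem=5, quantum used, demote→Q2. Q0=[] Q1=[P5] Q2=[P3]
t=30-34: P5@Q1 runs 4, rem=2, quantum used, demote→Q2. Q0=[] Q1=[] Q2=[P3,P5]
t=34-39: P3@Q2 runs 5, rem=0, completes. Q0=[] Q1=[] Q2=[P5]
t=39-41: P5@Q2 runs 2, rem=0, completes. Q0=[] Q1=[] Q2=[]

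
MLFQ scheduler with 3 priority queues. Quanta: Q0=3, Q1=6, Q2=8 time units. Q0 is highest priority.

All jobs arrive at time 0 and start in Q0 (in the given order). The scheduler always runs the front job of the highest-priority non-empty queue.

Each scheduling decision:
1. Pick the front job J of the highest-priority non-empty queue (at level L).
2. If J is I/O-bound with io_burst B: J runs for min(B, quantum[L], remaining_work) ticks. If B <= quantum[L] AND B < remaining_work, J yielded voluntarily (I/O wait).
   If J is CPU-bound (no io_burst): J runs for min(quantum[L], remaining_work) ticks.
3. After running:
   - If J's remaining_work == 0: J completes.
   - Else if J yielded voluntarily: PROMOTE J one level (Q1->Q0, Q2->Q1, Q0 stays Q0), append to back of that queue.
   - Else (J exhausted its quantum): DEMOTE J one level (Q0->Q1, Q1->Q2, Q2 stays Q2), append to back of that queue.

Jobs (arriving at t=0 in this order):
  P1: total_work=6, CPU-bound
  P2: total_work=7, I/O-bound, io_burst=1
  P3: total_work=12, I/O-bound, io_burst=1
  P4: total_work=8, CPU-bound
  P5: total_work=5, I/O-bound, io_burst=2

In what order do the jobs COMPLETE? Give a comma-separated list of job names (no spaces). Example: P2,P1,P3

Answer: P5,P2,P3,P1,P4

Derivation:
t=0-3: P1@Q0 runs 3, rem=3, quantum used, demote→Q1. Q0=[P2,P3,P4,P5] Q1=[P1] Q2=[]
t=3-4: P2@Q0 runs 1, rem=6, I/O yield, promote→Q0. Q0=[P3,P4,P5,P2] Q1=[P1] Q2=[]
t=4-5: P3@Q0 runs 1, rem=11, I/O yield, promote→Q0. Q0=[P4,P5,P2,P3] Q1=[P1] Q2=[]
t=5-8: P4@Q0 runs 3, rem=5, quantum used, demote→Q1. Q0=[P5,P2,P3] Q1=[P1,P4] Q2=[]
t=8-10: P5@Q0 runs 2, rem=3, I/O yield, promote→Q0. Q0=[P2,P3,P5] Q1=[P1,P4] Q2=[]
t=10-11: P2@Q0 runs 1, rem=5, I/O yield, promote→Q0. Q0=[P3,P5,P2] Q1=[P1,P4] Q2=[]
t=11-12: P3@Q0 runs 1, rem=10, I/O yield, promote→Q0. Q0=[P5,P2,P3] Q1=[P1,P4] Q2=[]
t=12-14: P5@Q0 runs 2, rem=1, I/O yield, promote→Q0. Q0=[P2,P3,P5] Q1=[P1,P4] Q2=[]
t=14-15: P2@Q0 runs 1, rem=4, I/O yield, promote→Q0. Q0=[P3,P5,P2] Q1=[P1,P4] Q2=[]
t=15-16: P3@Q0 runs 1, rem=9, I/O yield, promote→Q0. Q0=[P5,P2,P3] Q1=[P1,P4] Q2=[]
t=16-17: P5@Q0 runs 1, rem=0, completes. Q0=[P2,P3] Q1=[P1,P4] Q2=[]
t=17-18: P2@Q0 runs 1, rem=3, I/O yield, promote→Q0. Q0=[P3,P2] Q1=[P1,P4] Q2=[]
t=18-19: P3@Q0 runs 1, rem=8, I/O yield, promote→Q0. Q0=[P2,P3] Q1=[P1,P4] Q2=[]
t=19-20: P2@Q0 runs 1, rem=2, I/O yield, promote→Q0. Q0=[P3,P2] Q1=[P1,P4] Q2=[]
t=20-21: P3@Q0 runs 1, rem=7, I/O yield, promote→Q0. Q0=[P2,P3] Q1=[P1,P4] Q2=[]
t=21-22: P2@Q0 runs 1, rem=1, I/O yield, promote→Q0. Q0=[P3,P2] Q1=[P1,P4] Q2=[]
t=22-23: P3@Q0 runs 1, rem=6, I/O yield, promote→Q0. Q0=[P2,P3] Q1=[P1,P4] Q2=[]
t=23-24: P2@Q0 runs 1, rem=0, completes. Q0=[P3] Q1=[P1,P4] Q2=[]
t=24-25: P3@Q0 runs 1, rem=5, I/O yield, promote→Q0. Q0=[P3] Q1=[P1,P4] Q2=[]
t=25-26: P3@Q0 runs 1, rem=4, I/O yield, promote→Q0. Q0=[P3] Q1=[P1,P4] Q2=[]
t=26-27: P3@Q0 runs 1, rem=3, I/O yield, promote→Q0. Q0=[P3] Q1=[P1,P4] Q2=[]
t=27-28: P3@Q0 runs 1, rem=2, I/O yield, promote→Q0. Q0=[P3] Q1=[P1,P4] Q2=[]
t=28-29: P3@Q0 runs 1, rem=1, I/O yield, promote→Q0. Q0=[P3] Q1=[P1,P4] Q2=[]
t=29-30: P3@Q0 runs 1, rem=0, completes. Q0=[] Q1=[P1,P4] Q2=[]
t=30-33: P1@Q1 runs 3, rem=0, completes. Q0=[] Q1=[P4] Q2=[]
t=33-38: P4@Q1 runs 5, rem=0, completes. Q0=[] Q1=[] Q2=[]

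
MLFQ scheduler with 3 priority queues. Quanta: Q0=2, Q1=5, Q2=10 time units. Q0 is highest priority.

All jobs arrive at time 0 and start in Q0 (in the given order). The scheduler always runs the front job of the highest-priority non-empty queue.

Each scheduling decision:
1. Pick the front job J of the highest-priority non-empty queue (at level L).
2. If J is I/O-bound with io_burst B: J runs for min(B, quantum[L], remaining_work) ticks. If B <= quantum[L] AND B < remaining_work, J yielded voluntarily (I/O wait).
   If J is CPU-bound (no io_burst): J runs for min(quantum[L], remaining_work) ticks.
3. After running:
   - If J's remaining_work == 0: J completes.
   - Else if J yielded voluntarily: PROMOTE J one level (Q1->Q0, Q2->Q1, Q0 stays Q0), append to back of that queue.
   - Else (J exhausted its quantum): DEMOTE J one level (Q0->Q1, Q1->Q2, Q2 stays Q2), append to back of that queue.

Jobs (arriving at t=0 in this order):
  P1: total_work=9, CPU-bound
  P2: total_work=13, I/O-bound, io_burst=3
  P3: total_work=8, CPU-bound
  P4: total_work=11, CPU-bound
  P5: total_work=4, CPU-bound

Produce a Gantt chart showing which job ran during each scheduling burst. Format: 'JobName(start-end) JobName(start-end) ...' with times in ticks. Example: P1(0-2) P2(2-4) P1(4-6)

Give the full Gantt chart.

Answer: P1(0-2) P2(2-4) P3(4-6) P4(6-8) P5(8-10) P1(10-15) P2(15-18) P2(18-20) P3(20-25) P4(25-30) P5(30-32) P2(32-35) P2(35-37) P2(37-38) P1(38-40) P3(40-41) P4(41-45)

Derivation:
t=0-2: P1@Q0 runs 2, rem=7, quantum used, demote→Q1. Q0=[P2,P3,P4,P5] Q1=[P1] Q2=[]
t=2-4: P2@Q0 runs 2, rem=11, quantum used, demote→Q1. Q0=[P3,P4,P5] Q1=[P1,P2] Q2=[]
t=4-6: P3@Q0 runs 2, rem=6, quantum used, demote→Q1. Q0=[P4,P5] Q1=[P1,P2,P3] Q2=[]
t=6-8: P4@Q0 runs 2, rem=9, quantum used, demote→Q1. Q0=[P5] Q1=[P1,P2,P3,P4] Q2=[]
t=8-10: P5@Q0 runs 2, rem=2, quantum used, demote→Q1. Q0=[] Q1=[P1,P2,P3,P4,P5] Q2=[]
t=10-15: P1@Q1 runs 5, rem=2, quantum used, demote→Q2. Q0=[] Q1=[P2,P3,P4,P5] Q2=[P1]
t=15-18: P2@Q1 runs 3, rem=8, I/O yield, promote→Q0. Q0=[P2] Q1=[P3,P4,P5] Q2=[P1]
t=18-20: P2@Q0 runs 2, rem=6, quantum used, demote→Q1. Q0=[] Q1=[P3,P4,P5,P2] Q2=[P1]
t=20-25: P3@Q1 runs 5, rem=1, quantum used, demote→Q2. Q0=[] Q1=[P4,P5,P2] Q2=[P1,P3]
t=25-30: P4@Q1 runs 5, rem=4, quantum used, demote→Q2. Q0=[] Q1=[P5,P2] Q2=[P1,P3,P4]
t=30-32: P5@Q1 runs 2, rem=0, completes. Q0=[] Q1=[P2] Q2=[P1,P3,P4]
t=32-35: P2@Q1 runs 3, rem=3, I/O yield, promote→Q0. Q0=[P2] Q1=[] Q2=[P1,P3,P4]
t=35-37: P2@Q0 runs 2, rem=1, quantum used, demote→Q1. Q0=[] Q1=[P2] Q2=[P1,P3,P4]
t=37-38: P2@Q1 runs 1, rem=0, completes. Q0=[] Q1=[] Q2=[P1,P3,P4]
t=38-40: P1@Q2 runs 2, rem=0, completes. Q0=[] Q1=[] Q2=[P3,P4]
t=40-41: P3@Q2 runs 1, rem=0, completes. Q0=[] Q1=[] Q2=[P4]
t=41-45: P4@Q2 runs 4, rem=0, completes. Q0=[] Q1=[] Q2=[]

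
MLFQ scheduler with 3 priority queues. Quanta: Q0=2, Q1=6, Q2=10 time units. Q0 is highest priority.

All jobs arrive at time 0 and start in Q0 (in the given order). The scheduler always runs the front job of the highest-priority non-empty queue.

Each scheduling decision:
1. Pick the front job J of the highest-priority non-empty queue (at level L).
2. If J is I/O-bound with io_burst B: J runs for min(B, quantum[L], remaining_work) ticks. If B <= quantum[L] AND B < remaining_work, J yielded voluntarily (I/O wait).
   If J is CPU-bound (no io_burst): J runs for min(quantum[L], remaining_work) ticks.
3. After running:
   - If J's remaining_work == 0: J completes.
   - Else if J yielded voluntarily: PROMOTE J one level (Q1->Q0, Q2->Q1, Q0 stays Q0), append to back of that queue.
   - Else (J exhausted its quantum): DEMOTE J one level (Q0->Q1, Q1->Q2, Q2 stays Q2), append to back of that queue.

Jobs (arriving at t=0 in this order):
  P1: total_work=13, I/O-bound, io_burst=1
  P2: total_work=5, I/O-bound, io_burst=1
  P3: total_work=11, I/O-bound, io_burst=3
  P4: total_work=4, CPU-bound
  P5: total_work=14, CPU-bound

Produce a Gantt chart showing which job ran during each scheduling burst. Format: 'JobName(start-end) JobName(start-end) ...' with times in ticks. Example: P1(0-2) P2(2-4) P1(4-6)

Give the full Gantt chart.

t=0-1: P1@Q0 runs 1, rem=12, I/O yield, promote→Q0. Q0=[P2,P3,P4,P5,P1] Q1=[] Q2=[]
t=1-2: P2@Q0 runs 1, rem=4, I/O yield, promote→Q0. Q0=[P3,P4,P5,P1,P2] Q1=[] Q2=[]
t=2-4: P3@Q0 runs 2, rem=9, quantum used, demote→Q1. Q0=[P4,P5,P1,P2] Q1=[P3] Q2=[]
t=4-6: P4@Q0 runs 2, rem=2, quantum used, demote→Q1. Q0=[P5,P1,P2] Q1=[P3,P4] Q2=[]
t=6-8: P5@Q0 runs 2, rem=12, quantum used, demote→Q1. Q0=[P1,P2] Q1=[P3,P4,P5] Q2=[]
t=8-9: P1@Q0 runs 1, rem=11, I/O yield, promote→Q0. Q0=[P2,P1] Q1=[P3,P4,P5] Q2=[]
t=9-10: P2@Q0 runs 1, rem=3, I/O yield, promote→Q0. Q0=[P1,P2] Q1=[P3,P4,P5] Q2=[]
t=10-11: P1@Q0 runs 1, rem=10, I/O yield, promote→Q0. Q0=[P2,P1] Q1=[P3,P4,P5] Q2=[]
t=11-12: P2@Q0 runs 1, rem=2, I/O yield, promote→Q0. Q0=[P1,P2] Q1=[P3,P4,P5] Q2=[]
t=12-13: P1@Q0 runs 1, rem=9, I/O yield, promote→Q0. Q0=[P2,P1] Q1=[P3,P4,P5] Q2=[]
t=13-14: P2@Q0 runs 1, rem=1, I/O yield, promote→Q0. Q0=[P1,P2] Q1=[P3,P4,P5] Q2=[]
t=14-15: P1@Q0 runs 1, rem=8, I/O yield, promote→Q0. Q0=[P2,P1] Q1=[P3,P4,P5] Q2=[]
t=15-16: P2@Q0 runs 1, rem=0, completes. Q0=[P1] Q1=[P3,P4,P5] Q2=[]
t=16-17: P1@Q0 runs 1, rem=7, I/O yield, promote→Q0. Q0=[P1] Q1=[P3,P4,P5] Q2=[]
t=17-18: P1@Q0 runs 1, rem=6, I/O yield, promote→Q0. Q0=[P1] Q1=[P3,P4,P5] Q2=[]
t=18-19: P1@Q0 runs 1, rem=5, I/O yield, promote→Q0. Q0=[P1] Q1=[P3,P4,P5] Q2=[]
t=19-20: P1@Q0 runs 1, rem=4, I/O yield, promote→Q0. Q0=[P1] Q1=[P3,P4,P5] Q2=[]
t=20-21: P1@Q0 runs 1, rem=3, I/O yield, promote→Q0. Q0=[P1] Q1=[P3,P4,P5] Q2=[]
t=21-22: P1@Q0 runs 1, rem=2, I/O yield, promote→Q0. Q0=[P1] Q1=[P3,P4,P5] Q2=[]
t=22-23: P1@Q0 runs 1, rem=1, I/O yield, promote→Q0. Q0=[P1] Q1=[P3,P4,P5] Q2=[]
t=23-24: P1@Q0 runs 1, rem=0, completes. Q0=[] Q1=[P3,P4,P5] Q2=[]
t=24-27: P3@Q1 runs 3, rem=6, I/O yield, promote→Q0. Q0=[P3] Q1=[P4,P5] Q2=[]
t=27-29: P3@Q0 runs 2, rem=4, quantum used, demote→Q1. Q0=[] Q1=[P4,P5,P3] Q2=[]
t=29-31: P4@Q1 runs 2, rem=0, completes. Q0=[] Q1=[P5,P3] Q2=[]
t=31-37: P5@Q1 runs 6, rem=6, quantum used, demote→Q2. Q0=[] Q1=[P3] Q2=[P5]
t=37-40: P3@Q1 runs 3, rem=1, I/O yield, promote→Q0. Q0=[P3] Q1=[] Q2=[P5]
t=40-41: P3@Q0 runs 1, rem=0, completes. Q0=[] Q1=[] Q2=[P5]
t=41-47: P5@Q2 runs 6, rem=0, completes. Q0=[] Q1=[] Q2=[]

Answer: P1(0-1) P2(1-2) P3(2-4) P4(4-6) P5(6-8) P1(8-9) P2(9-10) P1(10-11) P2(11-12) P1(12-13) P2(13-14) P1(14-15) P2(15-16) P1(16-17) P1(17-18) P1(18-19) P1(19-20) P1(20-21) P1(21-22) P1(22-23) P1(23-24) P3(24-27) P3(27-29) P4(29-31) P5(31-37) P3(37-40) P3(40-41) P5(41-47)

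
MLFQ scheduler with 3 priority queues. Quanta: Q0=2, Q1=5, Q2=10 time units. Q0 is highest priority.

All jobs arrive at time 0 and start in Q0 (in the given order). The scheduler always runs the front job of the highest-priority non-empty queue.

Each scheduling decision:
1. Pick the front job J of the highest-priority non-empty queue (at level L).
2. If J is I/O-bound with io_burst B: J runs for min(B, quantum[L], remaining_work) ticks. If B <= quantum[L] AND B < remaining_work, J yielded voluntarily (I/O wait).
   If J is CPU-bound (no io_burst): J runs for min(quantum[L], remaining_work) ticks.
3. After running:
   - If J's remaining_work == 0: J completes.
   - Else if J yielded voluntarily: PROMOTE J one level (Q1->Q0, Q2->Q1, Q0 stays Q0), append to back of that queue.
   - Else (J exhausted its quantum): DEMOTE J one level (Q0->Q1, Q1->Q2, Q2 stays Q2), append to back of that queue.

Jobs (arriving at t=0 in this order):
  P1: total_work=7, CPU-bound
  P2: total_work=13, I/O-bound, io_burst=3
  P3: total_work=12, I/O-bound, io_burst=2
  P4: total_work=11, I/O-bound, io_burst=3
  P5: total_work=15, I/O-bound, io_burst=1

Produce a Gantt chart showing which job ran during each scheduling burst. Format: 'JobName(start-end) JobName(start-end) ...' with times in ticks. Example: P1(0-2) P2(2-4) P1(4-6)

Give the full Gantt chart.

t=0-2: P1@Q0 runs 2, rem=5, quantum used, demote→Q1. Q0=[P2,P3,P4,P5] Q1=[P1] Q2=[]
t=2-4: P2@Q0 runs 2, rem=11, quantum used, demote→Q1. Q0=[P3,P4,P5] Q1=[P1,P2] Q2=[]
t=4-6: P3@Q0 runs 2, rem=10, I/O yield, promote→Q0. Q0=[P4,P5,P3] Q1=[P1,P2] Q2=[]
t=6-8: P4@Q0 runs 2, rem=9, quantum used, demote→Q1. Q0=[P5,P3] Q1=[P1,P2,P4] Q2=[]
t=8-9: P5@Q0 runs 1, rem=14, I/O yield, promote→Q0. Q0=[P3,P5] Q1=[P1,P2,P4] Q2=[]
t=9-11: P3@Q0 runs 2, rem=8, I/O yield, promote→Q0. Q0=[P5,P3] Q1=[P1,P2,P4] Q2=[]
t=11-12: P5@Q0 runs 1, rem=13, I/O yield, promote→Q0. Q0=[P3,P5] Q1=[P1,P2,P4] Q2=[]
t=12-14: P3@Q0 runs 2, rem=6, I/O yield, promote→Q0. Q0=[P5,P3] Q1=[P1,P2,P4] Q2=[]
t=14-15: P5@Q0 runs 1, rem=12, I/O yield, promote→Q0. Q0=[P3,P5] Q1=[P1,P2,P4] Q2=[]
t=15-17: P3@Q0 runs 2, rem=4, I/O yield, promote→Q0. Q0=[P5,P3] Q1=[P1,P2,P4] Q2=[]
t=17-18: P5@Q0 runs 1, rem=11, I/O yield, promote→Q0. Q0=[P3,P5] Q1=[P1,P2,P4] Q2=[]
t=18-20: P3@Q0 runs 2, rem=2, I/O yield, promote→Q0. Q0=[P5,P3] Q1=[P1,P2,P4] Q2=[]
t=20-21: P5@Q0 runs 1, rem=10, I/O yield, promote→Q0. Q0=[P3,P5] Q1=[P1,P2,P4] Q2=[]
t=21-23: P3@Q0 runs 2, rem=0, completes. Q0=[P5] Q1=[P1,P2,P4] Q2=[]
t=23-24: P5@Q0 runs 1, rem=9, I/O yield, promote→Q0. Q0=[P5] Q1=[P1,P2,P4] Q2=[]
t=24-25: P5@Q0 runs 1, rem=8, I/O yield, promote→Q0. Q0=[P5] Q1=[P1,P2,P4] Q2=[]
t=25-26: P5@Q0 runs 1, rem=7, I/O yield, promote→Q0. Q0=[P5] Q1=[P1,P2,P4] Q2=[]
t=26-27: P5@Q0 runs 1, rem=6, I/O yield, promote→Q0. Q0=[P5] Q1=[P1,P2,P4] Q2=[]
t=27-28: P5@Q0 runs 1, rem=5, I/O yield, promote→Q0. Q0=[P5] Q1=[P1,P2,P4] Q2=[]
t=28-29: P5@Q0 runs 1, rem=4, I/O yield, promote→Q0. Q0=[P5] Q1=[P1,P2,P4] Q2=[]
t=29-30: P5@Q0 runs 1, rem=3, I/O yield, promote→Q0. Q0=[P5] Q1=[P1,P2,P4] Q2=[]
t=30-31: P5@Q0 runs 1, rem=2, I/O yield, promote→Q0. Q0=[P5] Q1=[P1,P2,P4] Q2=[]
t=31-32: P5@Q0 runs 1, rem=1, I/O yield, promote→Q0. Q0=[P5] Q1=[P1,P2,P4] Q2=[]
t=32-33: P5@Q0 runs 1, rem=0, completes. Q0=[] Q1=[P1,P2,P4] Q2=[]
t=33-38: P1@Q1 runs 5, rem=0, completes. Q0=[] Q1=[P2,P4] Q2=[]
t=38-41: P2@Q1 runs 3, rem=8, I/O yield, promote→Q0. Q0=[P2] Q1=[P4] Q2=[]
t=41-43: P2@Q0 runs 2, rem=6, quantum used, demote→Q1. Q0=[] Q1=[P4,P2] Q2=[]
t=43-46: P4@Q1 runs 3, rem=6, I/O yield, promote→Q0. Q0=[P4] Q1=[P2] Q2=[]
t=46-48: P4@Q0 runs 2, rem=4, quantum used, demote→Q1. Q0=[] Q1=[P2,P4] Q2=[]
t=48-51: P2@Q1 runs 3, rem=3, I/O yield, promote→Q0. Q0=[P2] Q1=[P4] Q2=[]
t=51-53: P2@Q0 runs 2, rem=1, quantum used, demote→Q1. Q0=[] Q1=[P4,P2] Q2=[]
t=53-56: P4@Q1 runs 3, rem=1, I/O yield, promote→Q0. Q0=[P4] Q1=[P2] Q2=[]
t=56-57: P4@Q0 runs 1, rem=0, completes. Q0=[] Q1=[P2] Q2=[]
t=57-58: P2@Q1 runs 1, rem=0, completes. Q0=[] Q1=[] Q2=[]

Answer: P1(0-2) P2(2-4) P3(4-6) P4(6-8) P5(8-9) P3(9-11) P5(11-12) P3(12-14) P5(14-15) P3(15-17) P5(17-18) P3(18-20) P5(20-21) P3(21-23) P5(23-24) P5(24-25) P5(25-26) P5(26-27) P5(27-28) P5(28-29) P5(29-30) P5(30-31) P5(31-32) P5(32-33) P1(33-38) P2(38-41) P2(41-43) P4(43-46) P4(46-48) P2(48-51) P2(51-53) P4(53-56) P4(56-57) P2(57-58)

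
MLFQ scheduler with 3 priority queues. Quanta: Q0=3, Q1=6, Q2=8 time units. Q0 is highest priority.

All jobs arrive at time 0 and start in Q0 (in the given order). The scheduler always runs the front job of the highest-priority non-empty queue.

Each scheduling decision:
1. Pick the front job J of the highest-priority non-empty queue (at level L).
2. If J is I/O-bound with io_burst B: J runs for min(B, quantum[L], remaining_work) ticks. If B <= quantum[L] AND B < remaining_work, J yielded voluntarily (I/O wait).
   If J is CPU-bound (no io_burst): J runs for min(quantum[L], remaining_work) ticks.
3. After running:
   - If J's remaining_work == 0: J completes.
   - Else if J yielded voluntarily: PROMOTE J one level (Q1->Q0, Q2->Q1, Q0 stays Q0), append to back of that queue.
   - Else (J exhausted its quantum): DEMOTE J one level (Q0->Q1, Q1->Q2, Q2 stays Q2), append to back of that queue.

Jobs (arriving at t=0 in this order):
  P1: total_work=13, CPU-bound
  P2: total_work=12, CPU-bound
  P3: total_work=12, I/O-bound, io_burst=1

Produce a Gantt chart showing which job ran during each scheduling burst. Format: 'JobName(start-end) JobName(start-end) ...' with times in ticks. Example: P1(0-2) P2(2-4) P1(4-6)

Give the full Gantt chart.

t=0-3: P1@Q0 runs 3, rem=10, quantum used, demote→Q1. Q0=[P2,P3] Q1=[P1] Q2=[]
t=3-6: P2@Q0 runs 3, rem=9, quantum used, demote→Q1. Q0=[P3] Q1=[P1,P2] Q2=[]
t=6-7: P3@Q0 runs 1, rem=11, I/O yield, promote→Q0. Q0=[P3] Q1=[P1,P2] Q2=[]
t=7-8: P3@Q0 runs 1, rem=10, I/O yield, promote→Q0. Q0=[P3] Q1=[P1,P2] Q2=[]
t=8-9: P3@Q0 runs 1, rem=9, I/O yield, promote→Q0. Q0=[P3] Q1=[P1,P2] Q2=[]
t=9-10: P3@Q0 runs 1, rem=8, I/O yield, promote→Q0. Q0=[P3] Q1=[P1,P2] Q2=[]
t=10-11: P3@Q0 runs 1, rem=7, I/O yield, promote→Q0. Q0=[P3] Q1=[P1,P2] Q2=[]
t=11-12: P3@Q0 runs 1, rem=6, I/O yield, promote→Q0. Q0=[P3] Q1=[P1,P2] Q2=[]
t=12-13: P3@Q0 runs 1, rem=5, I/O yield, promote→Q0. Q0=[P3] Q1=[P1,P2] Q2=[]
t=13-14: P3@Q0 runs 1, rem=4, I/O yield, promote→Q0. Q0=[P3] Q1=[P1,P2] Q2=[]
t=14-15: P3@Q0 runs 1, rem=3, I/O yield, promote→Q0. Q0=[P3] Q1=[P1,P2] Q2=[]
t=15-16: P3@Q0 runs 1, rem=2, I/O yield, promote→Q0. Q0=[P3] Q1=[P1,P2] Q2=[]
t=16-17: P3@Q0 runs 1, rem=1, I/O yield, promote→Q0. Q0=[P3] Q1=[P1,P2] Q2=[]
t=17-18: P3@Q0 runs 1, rem=0, completes. Q0=[] Q1=[P1,P2] Q2=[]
t=18-24: P1@Q1 runs 6, rem=4, quantum used, demote→Q2. Q0=[] Q1=[P2] Q2=[P1]
t=24-30: P2@Q1 runs 6, rem=3, quantum used, demote→Q2. Q0=[] Q1=[] Q2=[P1,P2]
t=30-34: P1@Q2 runs 4, rem=0, completes. Q0=[] Q1=[] Q2=[P2]
t=34-37: P2@Q2 runs 3, rem=0, completes. Q0=[] Q1=[] Q2=[]

Answer: P1(0-3) P2(3-6) P3(6-7) P3(7-8) P3(8-9) P3(9-10) P3(10-11) P3(11-12) P3(12-13) P3(13-14) P3(14-15) P3(15-16) P3(16-17) P3(17-18) P1(18-24) P2(24-30) P1(30-34) P2(34-37)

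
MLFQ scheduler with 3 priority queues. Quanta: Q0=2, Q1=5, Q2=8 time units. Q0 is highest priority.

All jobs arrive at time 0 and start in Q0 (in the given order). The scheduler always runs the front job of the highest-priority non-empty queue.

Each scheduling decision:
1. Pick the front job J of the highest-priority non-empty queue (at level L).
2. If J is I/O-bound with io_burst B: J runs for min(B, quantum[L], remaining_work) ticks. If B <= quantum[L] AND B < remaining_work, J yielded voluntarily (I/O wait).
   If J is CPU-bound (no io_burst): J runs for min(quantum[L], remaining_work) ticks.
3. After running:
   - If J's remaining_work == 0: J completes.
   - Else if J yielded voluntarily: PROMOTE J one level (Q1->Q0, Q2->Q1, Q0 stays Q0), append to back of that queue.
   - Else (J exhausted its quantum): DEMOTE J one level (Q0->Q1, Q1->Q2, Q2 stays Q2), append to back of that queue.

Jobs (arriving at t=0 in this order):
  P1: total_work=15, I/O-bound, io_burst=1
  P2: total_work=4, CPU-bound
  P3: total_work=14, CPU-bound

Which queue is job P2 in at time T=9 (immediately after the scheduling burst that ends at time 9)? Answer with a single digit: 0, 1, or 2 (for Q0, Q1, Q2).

Answer: 1

Derivation:
t=0-1: P1@Q0 runs 1, rem=14, I/O yield, promote→Q0. Q0=[P2,P3,P1] Q1=[] Q2=[]
t=1-3: P2@Q0 runs 2, rem=2, quantum used, demote→Q1. Q0=[P3,P1] Q1=[P2] Q2=[]
t=3-5: P3@Q0 runs 2, rem=12, quantum used, demote→Q1. Q0=[P1] Q1=[P2,P3] Q2=[]
t=5-6: P1@Q0 runs 1, rem=13, I/O yield, promote→Q0. Q0=[P1] Q1=[P2,P3] Q2=[]
t=6-7: P1@Q0 runs 1, rem=12, I/O yield, promote→Q0. Q0=[P1] Q1=[P2,P3] Q2=[]
t=7-8: P1@Q0 runs 1, rem=11, I/O yield, promote→Q0. Q0=[P1] Q1=[P2,P3] Q2=[]
t=8-9: P1@Q0 runs 1, rem=10, I/O yield, promote→Q0. Q0=[P1] Q1=[P2,P3] Q2=[]
t=9-10: P1@Q0 runs 1, rem=9, I/O yield, promote→Q0. Q0=[P1] Q1=[P2,P3] Q2=[]
t=10-11: P1@Q0 runs 1, rem=8, I/O yield, promote→Q0. Q0=[P1] Q1=[P2,P3] Q2=[]
t=11-12: P1@Q0 runs 1, rem=7, I/O yield, promote→Q0. Q0=[P1] Q1=[P2,P3] Q2=[]
t=12-13: P1@Q0 runs 1, rem=6, I/O yield, promote→Q0. Q0=[P1] Q1=[P2,P3] Q2=[]
t=13-14: P1@Q0 runs 1, rem=5, I/O yield, promote→Q0. Q0=[P1] Q1=[P2,P3] Q2=[]
t=14-15: P1@Q0 runs 1, rem=4, I/O yield, promote→Q0. Q0=[P1] Q1=[P2,P3] Q2=[]
t=15-16: P1@Q0 runs 1, rem=3, I/O yield, promote→Q0. Q0=[P1] Q1=[P2,P3] Q2=[]
t=16-17: P1@Q0 runs 1, rem=2, I/O yield, promote→Q0. Q0=[P1] Q1=[P2,P3] Q2=[]
t=17-18: P1@Q0 runs 1, rem=1, I/O yield, promote→Q0. Q0=[P1] Q1=[P2,P3] Q2=[]
t=18-19: P1@Q0 runs 1, rem=0, completes. Q0=[] Q1=[P2,P3] Q2=[]
t=19-21: P2@Q1 runs 2, rem=0, completes. Q0=[] Q1=[P3] Q2=[]
t=21-26: P3@Q1 runs 5, rem=7, quantum used, demote→Q2. Q0=[] Q1=[] Q2=[P3]
t=26-33: P3@Q2 runs 7, rem=0, completes. Q0=[] Q1=[] Q2=[]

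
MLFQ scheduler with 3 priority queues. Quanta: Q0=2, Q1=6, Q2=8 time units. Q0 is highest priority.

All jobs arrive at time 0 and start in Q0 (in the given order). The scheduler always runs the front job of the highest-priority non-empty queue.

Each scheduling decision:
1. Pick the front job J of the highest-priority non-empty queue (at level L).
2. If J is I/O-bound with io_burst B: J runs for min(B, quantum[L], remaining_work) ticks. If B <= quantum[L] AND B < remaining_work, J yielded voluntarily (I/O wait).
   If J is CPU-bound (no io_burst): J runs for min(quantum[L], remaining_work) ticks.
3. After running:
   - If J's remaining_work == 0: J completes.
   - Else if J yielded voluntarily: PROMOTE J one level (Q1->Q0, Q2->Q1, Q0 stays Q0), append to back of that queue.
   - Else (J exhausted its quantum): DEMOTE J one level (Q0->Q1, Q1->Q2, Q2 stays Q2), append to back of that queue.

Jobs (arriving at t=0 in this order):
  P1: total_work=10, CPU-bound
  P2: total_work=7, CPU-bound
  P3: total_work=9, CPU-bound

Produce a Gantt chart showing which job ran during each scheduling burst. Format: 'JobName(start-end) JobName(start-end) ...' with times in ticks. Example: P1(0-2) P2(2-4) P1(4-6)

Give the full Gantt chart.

Answer: P1(0-2) P2(2-4) P3(4-6) P1(6-12) P2(12-17) P3(17-23) P1(23-25) P3(25-26)

Derivation:
t=0-2: P1@Q0 runs 2, rem=8, quantum used, demote→Q1. Q0=[P2,P3] Q1=[P1] Q2=[]
t=2-4: P2@Q0 runs 2, rem=5, quantum used, demote→Q1. Q0=[P3] Q1=[P1,P2] Q2=[]
t=4-6: P3@Q0 runs 2, rem=7, quantum used, demote→Q1. Q0=[] Q1=[P1,P2,P3] Q2=[]
t=6-12: P1@Q1 runs 6, rem=2, quantum used, demote→Q2. Q0=[] Q1=[P2,P3] Q2=[P1]
t=12-17: P2@Q1 runs 5, rem=0, completes. Q0=[] Q1=[P3] Q2=[P1]
t=17-23: P3@Q1 runs 6, rem=1, quantum used, demote→Q2. Q0=[] Q1=[] Q2=[P1,P3]
t=23-25: P1@Q2 runs 2, rem=0, completes. Q0=[] Q1=[] Q2=[P3]
t=25-26: P3@Q2 runs 1, rem=0, completes. Q0=[] Q1=[] Q2=[]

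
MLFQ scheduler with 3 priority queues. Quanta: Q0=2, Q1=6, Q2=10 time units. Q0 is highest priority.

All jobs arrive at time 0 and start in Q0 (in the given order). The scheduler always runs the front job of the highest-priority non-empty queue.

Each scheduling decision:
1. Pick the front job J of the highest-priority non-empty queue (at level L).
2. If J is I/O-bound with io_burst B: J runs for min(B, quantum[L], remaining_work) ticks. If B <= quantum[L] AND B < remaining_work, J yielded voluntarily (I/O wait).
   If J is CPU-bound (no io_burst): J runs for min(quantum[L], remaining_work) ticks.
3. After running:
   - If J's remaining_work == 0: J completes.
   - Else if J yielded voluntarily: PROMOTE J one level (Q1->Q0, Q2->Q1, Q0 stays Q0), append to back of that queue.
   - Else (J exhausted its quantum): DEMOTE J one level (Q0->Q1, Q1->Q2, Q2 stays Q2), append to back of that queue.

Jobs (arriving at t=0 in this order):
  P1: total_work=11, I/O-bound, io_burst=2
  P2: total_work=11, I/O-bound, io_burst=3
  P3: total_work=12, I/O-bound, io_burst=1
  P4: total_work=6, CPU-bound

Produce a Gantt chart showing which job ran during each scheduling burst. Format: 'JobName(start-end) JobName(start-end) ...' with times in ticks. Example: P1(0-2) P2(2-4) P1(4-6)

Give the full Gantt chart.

t=0-2: P1@Q0 runs 2, rem=9, I/O yield, promote→Q0. Q0=[P2,P3,P4,P1] Q1=[] Q2=[]
t=2-4: P2@Q0 runs 2, rem=9, quantum used, demote→Q1. Q0=[P3,P4,P1] Q1=[P2] Q2=[]
t=4-5: P3@Q0 runs 1, rem=11, I/O yield, promote→Q0. Q0=[P4,P1,P3] Q1=[P2] Q2=[]
t=5-7: P4@Q0 runs 2, rem=4, quantum used, demote→Q1. Q0=[P1,P3] Q1=[P2,P4] Q2=[]
t=7-9: P1@Q0 runs 2, rem=7, I/O yield, promote→Q0. Q0=[P3,P1] Q1=[P2,P4] Q2=[]
t=9-10: P3@Q0 runs 1, rem=10, I/O yield, promote→Q0. Q0=[P1,P3] Q1=[P2,P4] Q2=[]
t=10-12: P1@Q0 runs 2, rem=5, I/O yield, promote→Q0. Q0=[P3,P1] Q1=[P2,P4] Q2=[]
t=12-13: P3@Q0 runs 1, rem=9, I/O yield, promote→Q0. Q0=[P1,P3] Q1=[P2,P4] Q2=[]
t=13-15: P1@Q0 runs 2, rem=3, I/O yield, promote→Q0. Q0=[P3,P1] Q1=[P2,P4] Q2=[]
t=15-16: P3@Q0 runs 1, rem=8, I/O yield, promote→Q0. Q0=[P1,P3] Q1=[P2,P4] Q2=[]
t=16-18: P1@Q0 runs 2, rem=1, I/O yield, promote→Q0. Q0=[P3,P1] Q1=[P2,P4] Q2=[]
t=18-19: P3@Q0 runs 1, rem=7, I/O yield, promote→Q0. Q0=[P1,P3] Q1=[P2,P4] Q2=[]
t=19-20: P1@Q0 runs 1, rem=0, completes. Q0=[P3] Q1=[P2,P4] Q2=[]
t=20-21: P3@Q0 runs 1, rem=6, I/O yield, promote→Q0. Q0=[P3] Q1=[P2,P4] Q2=[]
t=21-22: P3@Q0 runs 1, rem=5, I/O yield, promote→Q0. Q0=[P3] Q1=[P2,P4] Q2=[]
t=22-23: P3@Q0 runs 1, rem=4, I/O yield, promote→Q0. Q0=[P3] Q1=[P2,P4] Q2=[]
t=23-24: P3@Q0 runs 1, rem=3, I/O yield, promote→Q0. Q0=[P3] Q1=[P2,P4] Q2=[]
t=24-25: P3@Q0 runs 1, rem=2, I/O yield, promote→Q0. Q0=[P3] Q1=[P2,P4] Q2=[]
t=25-26: P3@Q0 runs 1, rem=1, I/O yield, promote→Q0. Q0=[P3] Q1=[P2,P4] Q2=[]
t=26-27: P3@Q0 runs 1, rem=0, completes. Q0=[] Q1=[P2,P4] Q2=[]
t=27-30: P2@Q1 runs 3, rem=6, I/O yield, promote→Q0. Q0=[P2] Q1=[P4] Q2=[]
t=30-32: P2@Q0 runs 2, rem=4, quantum used, demote→Q1. Q0=[] Q1=[P4,P2] Q2=[]
t=32-36: P4@Q1 runs 4, rem=0, completes. Q0=[] Q1=[P2] Q2=[]
t=36-39: P2@Q1 runs 3, rem=1, I/O yield, promote→Q0. Q0=[P2] Q1=[] Q2=[]
t=39-40: P2@Q0 runs 1, rem=0, completes. Q0=[] Q1=[] Q2=[]

Answer: P1(0-2) P2(2-4) P3(4-5) P4(5-7) P1(7-9) P3(9-10) P1(10-12) P3(12-13) P1(13-15) P3(15-16) P1(16-18) P3(18-19) P1(19-20) P3(20-21) P3(21-22) P3(22-23) P3(23-24) P3(24-25) P3(25-26) P3(26-27) P2(27-30) P2(30-32) P4(32-36) P2(36-39) P2(39-40)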